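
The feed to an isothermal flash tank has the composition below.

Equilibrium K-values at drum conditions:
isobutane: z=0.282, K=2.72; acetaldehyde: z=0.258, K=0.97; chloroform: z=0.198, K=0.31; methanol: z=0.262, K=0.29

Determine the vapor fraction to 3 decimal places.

ψ = 0.172

Rachford–Rice: g(ψ) = Σ zᵢ(Kᵢ−1)/(1+ψ(Kᵢ−1)) = 0.
g(0) = ΣzᵢKᵢ − 1 = 0.155 and g(1) = 1 − Σzᵢ/Kᵢ = -0.912, so a root lies in (0, 1).
Newton iteration, ψ⁰ = 0.61:
  ψ = 0.610: g = -0.3352, g' = -0.891 → ψ = 0.234
  ψ = 0.234: g = -0.0478, g' = -0.749 → ψ = 0.170
  ψ = 0.170: g = 0.0012, g' = -0.792 → ψ = 0.172
Converged at ψ = 0.172.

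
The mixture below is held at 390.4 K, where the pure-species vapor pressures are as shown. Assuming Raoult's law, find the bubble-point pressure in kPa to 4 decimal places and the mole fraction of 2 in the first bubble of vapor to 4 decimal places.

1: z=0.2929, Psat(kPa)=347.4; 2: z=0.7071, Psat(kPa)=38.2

At the bubble point ψ → 0, so ΣzᵢKᵢ = 1 with Kᵢ = Pᵢˢᵃᵗ/P ⇒ P = ΣzᵢPᵢˢᵃᵗ.
P = 0.2929·347.4 + 0.7071·38.2 = 128.7647 kPa
yᵢ = zᵢPᵢˢᵃᵗ/P ⇒ y_2 = 0.7071·38.2/128.7647 = 0.2098

Pbub = 128.7647 kPa, y_2 = 0.2098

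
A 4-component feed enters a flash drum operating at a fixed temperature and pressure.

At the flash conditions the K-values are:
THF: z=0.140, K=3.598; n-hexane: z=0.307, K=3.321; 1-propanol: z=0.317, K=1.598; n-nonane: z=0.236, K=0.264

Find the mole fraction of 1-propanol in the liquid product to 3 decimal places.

Newton iteration, ψ⁰ = 0.5:
  ψ = 0.500: g = 0.3591, g' = -0.920 → ψ = 0.890
  ψ = 0.890: g = -0.0378, g' = -1.386 → ψ = 0.863
  ψ = 0.863: g = -0.0015, g' = -1.283 → ψ = 0.862
Converged at ψ = 0.862.
Compositions from xᵢ = zᵢ/(1+ψ(Kᵢ−1)), yᵢ = Kᵢxᵢ:
  THF: x = 0.043, y = 0.156
  n-hexane: x = 0.102, y = 0.340
  1-propanol: x = 0.209, y = 0.334
  n-nonane: x = 0.645, y = 0.170

x_1-propanol = 0.209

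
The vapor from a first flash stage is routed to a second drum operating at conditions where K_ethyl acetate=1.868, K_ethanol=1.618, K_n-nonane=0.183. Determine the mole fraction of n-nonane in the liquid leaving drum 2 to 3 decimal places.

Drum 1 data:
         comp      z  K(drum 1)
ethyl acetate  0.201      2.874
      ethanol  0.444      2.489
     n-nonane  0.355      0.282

Drum 1:
Let ψ₁ = V/F and solve Σ zᵢ(Kᵢ−1)/(1+ψ₁(Kᵢ−1)) = 0.
g(0) = ΣzᵢKᵢ − 1 = 0.783 and g(1) = 1 − Σzᵢ/Kᵢ = -0.507, so a root lies in (0, 1).
Newton iteration, ψ₁⁰ = 0.63:
  ψ₁ = 0.630: g = 0.0484, g' = -1.021 → ψ₁ = 0.677
  ψ₁ = 0.677: g = -0.0012, g' = -1.075 → ψ₁ = 0.676
Converged at ψ₁ = 0.676.
Drum-1 compositions:
  ethyl acetate: x = 0.089, y = 0.255
  ethanol: x = 0.221, y = 0.551
  n-nonane: x = 0.690, y = 0.195
Drum-2 feed = drum-1 vapor: z₂ = (0.2548, 0.5506, 0.1946).
Drum 2:
Rachford–Rice: g(ψ₂) = Σ zᵢ(Kᵢ−1)/(1+ψ₂(Kᵢ−1)) = 0.
g(0) = ΣzᵢKᵢ − 1 = 0.402 and g(1) = 1 − Σzᵢ/Kᵢ = -0.540, so a root lies in (0, 1).
Iterate (Newton) starting at ψ₂ = 0.5:
  ψ₂ = 0.500: g = 0.1454, g' = -0.587 → ψ₂ = 0.747
  ψ₂ = 0.747: g = -0.0415, g' = -1.026 → ψ₂ = 0.707
  ψ₂ = 0.707: g = -0.0026, g' = -0.904 → ψ₂ = 0.704
Converged at ψ₂ = 0.704.
  ethyl acetate: x = 0.158, y = 0.295
  ethanol: x = 0.384, y = 0.621
  n-nonane: x = 0.458, y = 0.084

x_n-nonane (drum 2) = 0.458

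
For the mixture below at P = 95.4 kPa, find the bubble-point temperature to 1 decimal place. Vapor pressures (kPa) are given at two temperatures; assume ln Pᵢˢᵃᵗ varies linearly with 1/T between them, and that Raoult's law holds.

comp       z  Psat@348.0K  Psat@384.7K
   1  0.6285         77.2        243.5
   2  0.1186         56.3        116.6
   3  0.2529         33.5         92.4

T = 360.8 K

Bubble-point temperature: ΣzᵢPᵢˢᵃᵗ(T) = P. Interpolate ln Pᵢˢᵃᵗ = aᵢ + bᵢ/T.
  T = 348.0 K: ΣzᵢPᵢˢᵃᵗ = 63.67 kPa
  T = 384.7 K: ΣzᵢPᵢˢᵃᵗ = 190.24 kPa
  T = 366.4 K: ΣzᵢPᵢˢᵃᵗ = 113.07 kPa
  T = 357.2 K: ΣzᵢPᵢˢᵃᵗ = 85.43 kPa
  T = 361.8 K: ΣzᵢPᵢˢᵃᵗ = 98.45 kPa
  T = 359.5 K: ΣzᵢPᵢˢᵃᵗ = 91.75 kPa
Interpolating between 359.5 K and 361.8 K gives T ≈ 360.8 K.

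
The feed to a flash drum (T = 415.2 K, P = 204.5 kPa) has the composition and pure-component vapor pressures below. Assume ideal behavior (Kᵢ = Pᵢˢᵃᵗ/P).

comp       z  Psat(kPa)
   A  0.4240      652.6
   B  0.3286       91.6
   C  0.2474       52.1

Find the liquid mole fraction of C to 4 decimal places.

Raoult's law: Kᵢ = Pᵢˢᵃᵗ/P = Pᵢˢᵃᵗ/204.5.
  K_A = 652.6/204.5 = 3.191198, K_B = 91.6/204.5 = 0.447922, K_C = 52.1/204.5 = 0.254768
Rachford–Rice: g(β) = Σ zᵢ(Kᵢ−1)/(1+β(Kᵢ−1)) = 0.
Feasibility: ΣzᵢKᵢ = 1.5633, Σzᵢ/Kᵢ = 1.8376 — both > 1, two phases present.
Newton–Raphson from β = 0.67:
  β = 0.6700: g = -0.27971, g' = -1.1345 → β = 0.4235
  β = 0.4235: g = -0.02423, g' = -1.0116 → β = 0.3995
  β = 0.3995: g = 0.00012, g' = -1.0223 → β = 0.3996
Converged at β = 0.3996.
Compositions from xᵢ = zᵢ/(1+β(Kᵢ−1)), yᵢ = Kᵢxᵢ:
  A: x = 0.2261, y = 0.7214
  B: x = 0.4216, y = 0.1889
  C: x = 0.3523, y = 0.0898

x_C = 0.3523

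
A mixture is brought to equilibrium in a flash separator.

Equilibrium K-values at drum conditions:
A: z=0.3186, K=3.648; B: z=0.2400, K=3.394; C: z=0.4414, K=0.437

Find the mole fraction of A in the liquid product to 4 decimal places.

x_A = 0.1006

Material balance + equilibrium reduce to Σ zᵢ(Kᵢ−1)/(1+V/F(Kᵢ−1)) = 0.
Feasibility: ΣzᵢKᵢ = 2.1697, Σzᵢ/Kᵢ = 1.1681 — both > 1, two phases present.
Newton iteration, V/F⁰ = 0.5:
  V/F = 0.5000: g = 0.27867, g' = -0.9696 → V/F = 0.7874
  V/F = 0.7874: g = 0.02622, g' = -0.8514 → V/F = 0.8182
  V/F = 0.8182: g = -0.00013, g' = -0.8609 → V/F = 0.8180
Converged at V/F = 0.8180.
Compositions from xᵢ = zᵢ/(1+V/F(Kᵢ−1)), yᵢ = Kᵢxᵢ:
  A: x = 0.1006, y = 0.3671
  B: x = 0.0811, y = 0.2753
  C: x = 0.8182, y = 0.3576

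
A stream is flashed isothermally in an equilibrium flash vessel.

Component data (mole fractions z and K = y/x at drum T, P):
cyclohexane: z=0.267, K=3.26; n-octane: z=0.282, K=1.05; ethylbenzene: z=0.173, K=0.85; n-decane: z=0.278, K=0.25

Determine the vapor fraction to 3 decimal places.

ψ = 0.408

Material balance + equilibrium reduce to Σ zᵢ(Kᵢ−1)/(1+ψ(Kᵢ−1)) = 0.
Check two-phase: ΣzᵢKᵢ = 1.383 > 1 and Σzᵢ/Kᵢ = 1.666 > 1, so g(0) = 0.383 > 0 and g(1) = -0.666 < 0.
Newton iteration, ψ⁰ = 0.5:
  ψ = 0.500: g = -0.0646, g' = -0.706 → ψ = 0.409
  ψ = 0.409: g = -0.0007, g' = -0.699 → ψ = 0.408
Converged at ψ = 0.408.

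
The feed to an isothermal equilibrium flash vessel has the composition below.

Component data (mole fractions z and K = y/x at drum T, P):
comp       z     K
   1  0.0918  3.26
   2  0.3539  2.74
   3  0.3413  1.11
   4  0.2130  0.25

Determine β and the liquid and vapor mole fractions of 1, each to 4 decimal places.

Rachford–Rice: g(β) = Σ zᵢ(Kᵢ−1)/(1+β(Kᵢ−1)) = 0.
Feasibility: ΣzᵢKᵢ = 1.7010, Σzᵢ/Kᵢ = 1.3168 — both > 1, two phases present.
Iterate (Newton) starting at β = 0.5:
  β = 0.5000: g = 0.20669, g' = -0.7202 → β = 0.7870
  β = 0.7870: g = -0.02075, g' = -0.9687 → β = 0.7656
  β = 0.7656: g = -0.00049, g' = -0.9242 → β = 0.7650
Converged at β = 0.7650.
Compositions from xᵢ = zᵢ/(1+β(Kᵢ−1)), yᵢ = Kᵢxᵢ:
  1: x = 0.0336, y = 0.1097
  2: x = 0.1518, y = 0.4160
  3: x = 0.3148, y = 0.3494
  4: x = 0.4997, y = 0.1249

β = 0.7650, x_1 = 0.0336, y_1 = 0.1097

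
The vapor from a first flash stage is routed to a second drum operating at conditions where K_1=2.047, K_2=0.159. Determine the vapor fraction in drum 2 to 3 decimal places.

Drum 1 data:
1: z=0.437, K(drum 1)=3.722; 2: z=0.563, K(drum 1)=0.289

V/F (drum 2) = 0.698

Drum 1:
Iterate (Newton) starting at ψ₁ = 0.38:
  ψ₁ = 0.380: g = 0.0362, g' = -1.317 → ψ₁ = 0.408
Converged at ψ₁ = 0.408.
Drum-1 compositions:
  1: x = 0.207, y = 0.771
  2: x = 0.793, y = 0.229
Drum-2 feed = drum-1 vapor: z₂ = (0.7709, 0.2291).
Drum 2:
Material balance + equilibrium reduce to Σ zᵢ(Kᵢ−1)/(1+ψ₂(Kᵢ−1)) = 0.
Feasibility: ΣzᵢKᵢ = 1.614, Σzᵢ/Kᵢ = 1.818 — both > 1, two phases present.
Iterate (Newton) starting at ψ₂ = 0.56:
  ψ₂ = 0.560: g = 0.1445, g' = -0.915 → ψ₂ = 0.718
  ψ₂ = 0.718: g = -0.0257, g' = -1.308 → ψ₂ = 0.698
Converged at ψ₂ = 0.698.
  1: x = 0.445, y = 0.912
  2: x = 0.555, y = 0.088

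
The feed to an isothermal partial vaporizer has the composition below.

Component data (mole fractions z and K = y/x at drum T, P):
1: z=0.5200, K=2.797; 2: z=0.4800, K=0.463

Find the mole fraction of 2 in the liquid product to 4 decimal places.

Let ψ = V/F and solve Σ zᵢ(Kᵢ−1)/(1+ψ(Kᵢ−1)) = 0.
g(0) = ΣzᵢKᵢ − 1 = 0.6767 and g(1) = 1 − Σzᵢ/Kᵢ = -0.2226, so a root lies in (0, 1).
Binary case is linear: z₁(K₁−1)(1+ψ(K₂−1)) + z₂(K₂−1)(1+ψ(K₁−1)) = 0
⇒ ψ = [z₁(K₁−1)+z₂(K₂−1)] / [−(K₁−1)(K₂−1)] = 0.67668/0.96499 = 0.7012
Compositions from xᵢ = zᵢ/(1+ψ(Kᵢ−1)), yᵢ = Kᵢxᵢ:
  1: x = 0.2301, y = 0.6435
  2: x = 0.7699, y = 0.3565

x_2 = 0.7699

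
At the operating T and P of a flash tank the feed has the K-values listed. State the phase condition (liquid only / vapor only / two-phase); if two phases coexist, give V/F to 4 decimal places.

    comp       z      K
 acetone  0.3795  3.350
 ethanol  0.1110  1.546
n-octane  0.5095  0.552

two-phase, V/F = 0.7924

ΣzᵢKᵢ = 1.7242; Σzᵢ/Kᵢ = 1.1081.
Both exceed 1, so a two-phase solution exists.
Let ψ = V/F and solve Σ zᵢ(Kᵢ−1)/(1+ψ(Kᵢ−1)) = 0.
Iterate (Newton) starting at ψ = 0.5:
  ψ = 0.5000: g = 0.16350, g' = -0.6333 → ψ = 0.7582
  ψ = 0.7582: g = 0.01779, g' = -0.5219 → ψ = 0.7923
  ψ = 0.7923: g = 0.00008, g' = -0.5178 → ψ = 0.7924
Converged at ψ = 0.7924.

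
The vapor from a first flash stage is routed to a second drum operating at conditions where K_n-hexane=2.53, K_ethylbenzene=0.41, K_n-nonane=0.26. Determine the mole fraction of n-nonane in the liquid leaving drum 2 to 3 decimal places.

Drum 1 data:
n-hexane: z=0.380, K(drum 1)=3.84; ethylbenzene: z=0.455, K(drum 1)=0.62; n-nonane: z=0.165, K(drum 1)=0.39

Drum 1:
Newton–Raphson from ψ₁ = 0.56:
  ψ₁ = 0.560: g = 0.0441, g' = -0.704 → ψ₁ = 0.623
  ψ₁ = 0.623: g = 0.0011, g' = -0.672 → ψ₁ = 0.624
Converged at ψ₁ = 0.624.
Drum-1 compositions:
  n-hexane: x = 0.137, y = 0.526
  ethylbenzene: x = 0.596, y = 0.370
  n-nonane: x = 0.266, y = 0.104
Drum-2 feed = drum-1 vapor: z₂ = (0.5263, 0.3698, 0.1039).
Drum 2:
Rachford–Rice: g(ψ₂) = Σ zᵢ(Kᵢ−1)/(1+ψ₂(Kᵢ−1)) = 0.
Check two-phase: ΣzᵢKᵢ = 1.510 > 1 and Σzᵢ/Kᵢ = 1.510 > 1, so g(0) = 0.510 > 0 and g(1) = -0.510 < 0.
Newton–Raphson from ψ₂ = 0.5:
  ψ₂ = 0.500: g = 0.0246, g' = -0.798 → ψ₂ = 0.531
Converged at ψ₂ = 0.531.
  n-hexane: x = 0.290, y = 0.735
  ethylbenzene: x = 0.538, y = 0.221
  n-nonane: x = 0.171, y = 0.044

x_n-nonane (drum 2) = 0.171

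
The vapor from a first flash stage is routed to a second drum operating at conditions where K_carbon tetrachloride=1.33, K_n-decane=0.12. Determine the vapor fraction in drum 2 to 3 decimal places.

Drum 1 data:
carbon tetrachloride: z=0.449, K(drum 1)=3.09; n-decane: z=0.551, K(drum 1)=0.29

Drum 1:
Binary case is linear: z₁(K₁−1)(1+ψ₁(K₂−1)) + z₂(K₂−1)(1+ψ₁(K₁−1)) = 0
⇒ ψ₁ = [z₁(K₁−1)+z₂(K₂−1)] / [−(K₁−1)(K₂−1)] = 0.5472/1.4839 = 0.369
Drum-1 compositions:
  carbon tetrachloride: x = 0.254, y = 0.784
  n-decane: x = 0.746, y = 0.216
Drum-2 feed = drum-1 vapor: z₂ = (0.7835, 0.2165).
Drum 2:
Material balance + equilibrium reduce to Σ zᵢ(Kᵢ−1)/(1+ψ₂(Kᵢ−1)) = 0.
g(0) = ΣzᵢKᵢ − 1 = 0.068 and g(1) = 1 − Σzᵢ/Kᵢ = -1.393, so a root lies in (0, 1).
Binary case is linear: z₁(K₁−1)(1+ψ₂(K₂−1)) + z₂(K₂−1)(1+ψ₂(K₁−1)) = 0
⇒ ψ₂ = [z₁(K₁−1)+z₂(K₂−1)] / [−(K₁−1)(K₂−1)] = 0.0681/0.2904 = 0.234
  carbon tetrachloride: x = 0.727, y = 0.967
  n-decane: x = 0.273, y = 0.033

V/F (drum 2) = 0.234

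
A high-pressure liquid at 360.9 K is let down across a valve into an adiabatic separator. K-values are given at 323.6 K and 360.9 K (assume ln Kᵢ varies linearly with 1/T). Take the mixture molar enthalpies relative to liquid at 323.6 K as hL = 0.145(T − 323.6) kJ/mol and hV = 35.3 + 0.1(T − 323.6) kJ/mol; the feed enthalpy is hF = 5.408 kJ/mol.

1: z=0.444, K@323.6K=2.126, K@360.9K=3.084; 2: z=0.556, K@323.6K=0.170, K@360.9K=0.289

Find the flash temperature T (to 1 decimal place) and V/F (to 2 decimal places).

T = 331.1 K, V/F = 0.12

Adiabatic flash: solve Rachford–Rice at each trial T, then check hF = ψ·hV(T) + (1−ψ)·hL(T).
  T = 323.6 K: K = (2.126, 0.170), RR gives ψ = 0.041, H_out = 1.453 kJ/mol
  T = 360.9 K: K = (3.084, 0.289), RR gives ψ = 0.358, H_out = 17.434 kJ/mol
  T = 342.2 K: K = (2.585, 0.225), RR gives ψ = 0.222, H_out = 10.348 kJ/mol
  T = 332.9 K: K = (2.351, 0.196), RR gives ψ = 0.141, H_out = 6.260 kJ/mol
  T = 328.2 K: K = (2.236, 0.183), RR gives ψ = 0.093, H_out = 3.945 kJ/mol
  T = 330.5 K: K = (2.292, 0.189), RR gives ψ = 0.117, H_out = 5.103 kJ/mol
Linear interpolation between T = 330.5 (H_out = 5.103) and T = 332.9 (H_out = 6.260) on hF = 5.408 gives T ≈ 331.1 K, at which ψ = 0.12.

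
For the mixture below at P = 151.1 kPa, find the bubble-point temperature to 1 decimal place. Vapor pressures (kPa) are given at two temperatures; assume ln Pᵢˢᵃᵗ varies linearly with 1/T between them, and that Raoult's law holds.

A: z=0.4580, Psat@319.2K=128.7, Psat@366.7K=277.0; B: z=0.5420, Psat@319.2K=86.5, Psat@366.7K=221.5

Bubble-point temperature: ΣzᵢPᵢˢᵃᵗ(T) = P. Interpolate ln Pᵢˢᵃᵗ = aᵢ + bᵢ/T.
  T = 319.2 K: ΣzᵢPᵢˢᵃᵗ = 105.83 kPa
  T = 366.7 K: ΣzᵢPᵢˢᵃᵗ = 246.92 kPa
  T = 342.9 K: ΣzᵢPᵢˢᵃᵗ = 166.16 kPa
  T = 331.0 K: ΣzᵢPᵢˢᵃᵗ = 133.52 kPa
  T = 336.9 K: ΣzᵢPᵢˢᵃᵗ = 149.09 kPa
  T = 339.9 K: ΣzᵢPᵢˢᵃᵗ = 157.47 kPa
  T = 338.4 K: ΣzᵢPᵢˢᵃᵗ = 153.24 kPa
Interpolating between 336.9 K and 338.4 K gives T ≈ 337.6 K.

T = 337.6 K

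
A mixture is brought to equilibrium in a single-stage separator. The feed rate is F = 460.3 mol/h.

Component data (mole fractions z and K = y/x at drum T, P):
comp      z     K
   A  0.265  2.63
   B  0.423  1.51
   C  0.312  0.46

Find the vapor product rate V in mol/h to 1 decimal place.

V = 409.9 mol/h

Newton iteration, V/F⁰ = 0.47:
  V/F = 0.470: g = 0.1928, g' = -0.461 → V/F = 0.889
  V/F = 0.889: g = 0.0010, g' = -0.506 → V/F = 0.891
Converged at V/F = 0.891.
Then V = V/F·F = 0.8905·460.3 = 409.9 mol/h and L = F − V = 50.4 mol/h.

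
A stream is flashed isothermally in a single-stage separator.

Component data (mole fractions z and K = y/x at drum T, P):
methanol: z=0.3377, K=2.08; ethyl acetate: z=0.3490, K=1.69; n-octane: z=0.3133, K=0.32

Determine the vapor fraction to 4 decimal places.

ψ = 0.6481

Let ψ = V/F and solve Σ zᵢ(Kᵢ−1)/(1+ψ(Kᵢ−1)) = 0.
Check two-phase: ΣzᵢKᵢ = 1.3925 > 1 and Σzᵢ/Kᵢ = 1.3479 > 1, so g(0) = 0.3925 > 0 and g(1) = -0.3479 < 0.
Newton–Raphson from ψ = 0.56:
  ψ = 0.5600: g = 0.05690, g' = -0.6172 → ψ = 0.6522
  ψ = 0.6522: g = -0.00275, g' = -0.6824 → ψ = 0.6481
Converged at ψ = 0.6481.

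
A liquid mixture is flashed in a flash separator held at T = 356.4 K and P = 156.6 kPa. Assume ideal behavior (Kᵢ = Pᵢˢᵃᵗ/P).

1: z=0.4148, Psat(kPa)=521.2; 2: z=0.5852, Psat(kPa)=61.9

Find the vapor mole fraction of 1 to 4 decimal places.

Raoult's law: Kᵢ = Pᵢˢᵃᵗ/P = Pᵢˢᵃᵗ/156.6.
  K_1 = 521.2/156.6 = 3.328225, K_2 = 61.9/156.6 = 0.395275
Rachford–Rice: g(ψ) = Σ zᵢ(Kᵢ−1)/(1+ψ(Kᵢ−1)) = 0.
Check two-phase: ΣzᵢKᵢ = 1.6119 > 1 and Σzᵢ/Kᵢ = 1.6051 > 1, so g(0) = 0.6119 > 0 and g(1) = -0.6051 < 0.
Binary case is linear: z₁(K₁−1)(1+ψ(K₂−1)) + z₂(K₂−1)(1+ψ(K₁−1)) = 0
⇒ ψ = [z₁(K₁−1)+z₂(K₂−1)] / [−(K₁−1)(K₂−1)] = 0.61186/1.40794 = 0.4346
Compositions from xᵢ = zᵢ/(1+ψ(Kᵢ−1)), yᵢ = Kᵢxᵢ:
  1: x = 0.2062, y = 0.6862
  2: x = 0.7938, y = 0.3138

y_1 = 0.6862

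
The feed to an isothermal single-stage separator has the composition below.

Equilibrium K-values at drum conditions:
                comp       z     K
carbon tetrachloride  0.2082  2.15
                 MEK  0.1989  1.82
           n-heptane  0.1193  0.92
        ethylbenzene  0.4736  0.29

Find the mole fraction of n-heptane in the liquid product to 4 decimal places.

x_n-heptane = 0.1202

Material balance + equilibrium reduce to Σ zᵢ(Kᵢ−1)/(1+ψ(Kᵢ−1)) = 0.
Feasibility: ΣzᵢKᵢ = 1.0567, Σzᵢ/Kᵢ = 1.9689 — both > 1, two phases present.
Newton iteration, ψ⁰ = 0.62:
  ψ = 0.6200: g = -0.36281, g' = -0.9153 → ψ = 0.2236
  ψ = 0.2236: g = -0.08115, g' = -0.6079 → ψ = 0.0901
Converged at ψ = 0.0901.
Compositions from xᵢ = zᵢ/(1+ψ(Kᵢ−1)), yᵢ = Kᵢxᵢ:
  carbon tetrachloride: x = 0.1887, y = 0.4056
  MEK: x = 0.1852, y = 0.3371
  n-heptane: x = 0.1202, y = 0.1106
  ethylbenzene: x = 0.5060, y = 0.1467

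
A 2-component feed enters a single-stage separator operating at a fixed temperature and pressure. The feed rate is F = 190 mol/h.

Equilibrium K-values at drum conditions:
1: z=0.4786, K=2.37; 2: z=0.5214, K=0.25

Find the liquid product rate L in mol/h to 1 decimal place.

Rachford–Rice: g(ψ) = Σ zᵢ(Kᵢ−1)/(1+ψ(Kᵢ−1)) = 0.
Feasibility: ΣzᵢKᵢ = 1.2646, Σzᵢ/Kᵢ = 2.2875 — both > 1, two phases present.
Binary case is linear: z₁(K₁−1)(1+ψ(K₂−1)) + z₂(K₂−1)(1+ψ(K₁−1)) = 0
⇒ ψ = [z₁(K₁−1)+z₂(K₂−1)] / [−(K₁−1)(K₂−1)] = 0.26463/1.02750 = 0.2575
Then V = ψ·F = 0.2575·190 = 48.9 mol/h and L = F − V = 141.1 mol/h.

L = 141.1 mol/h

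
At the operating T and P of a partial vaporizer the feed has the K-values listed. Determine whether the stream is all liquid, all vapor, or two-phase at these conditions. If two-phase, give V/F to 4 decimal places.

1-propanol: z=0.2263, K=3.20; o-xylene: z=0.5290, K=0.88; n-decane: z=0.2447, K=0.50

ΣzᵢKᵢ = 1.3120; Σzᵢ/Kᵢ = 1.1613.
Both exceed 1, so a two-phase solution exists.
Iterate (Newton) starting at ψ = 0.5:
  ψ = 0.5000: g = 0.00641, g' = -0.3657 → ψ = 0.5175
  ψ = 0.5175: g = 0.00006, g' = -0.3595 → ψ = 0.5177
Converged at ψ = 0.5177.

two-phase, V/F = 0.5177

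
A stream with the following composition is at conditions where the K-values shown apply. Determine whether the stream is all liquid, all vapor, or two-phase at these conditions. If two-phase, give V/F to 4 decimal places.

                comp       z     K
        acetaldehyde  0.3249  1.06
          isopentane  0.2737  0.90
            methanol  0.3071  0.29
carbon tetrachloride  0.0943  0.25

all liquid

ΣzᵢKᵢ = 0.7034; Σzᵢ/Kᵢ = 2.0468.
Since ΣzᵢKᵢ < 1 the mixture is below its bubble point — single liquid phase.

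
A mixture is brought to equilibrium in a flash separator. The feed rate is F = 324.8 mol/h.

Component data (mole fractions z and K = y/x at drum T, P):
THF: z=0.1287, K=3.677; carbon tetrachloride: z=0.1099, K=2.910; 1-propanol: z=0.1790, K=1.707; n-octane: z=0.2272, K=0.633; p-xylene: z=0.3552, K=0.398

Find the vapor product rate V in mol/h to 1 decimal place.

Iterate (Newton) starting at ψ = 0.5:
  ψ = 0.5000: g = -0.05983, g' = -0.6318 → ψ = 0.4053
  ψ = 0.4053: g = 0.00114, g' = -0.6611 → ψ = 0.4070
Converged at ψ = 0.4070.
Then V = ψ·F = 0.4070·324.8 = 132.2 mol/h and L = F − V = 192.6 mol/h.

V = 132.2 mol/h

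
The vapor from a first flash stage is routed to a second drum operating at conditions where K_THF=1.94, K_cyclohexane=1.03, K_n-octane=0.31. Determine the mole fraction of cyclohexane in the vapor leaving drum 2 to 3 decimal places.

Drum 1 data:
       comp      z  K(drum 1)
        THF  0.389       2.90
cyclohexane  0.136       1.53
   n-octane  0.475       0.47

y_cyclohexane (drum 2) = 0.157

Drum 1:
Newton–Raphson from ψ₁ = 0.68:
  ψ₁ = 0.680: g = -0.0182, g' = -0.614 → ψ₁ = 0.650
Converged at ψ₁ = 0.650.
Drum-1 compositions:
  THF: x = 0.174, y = 0.505
  cyclohexane: x = 0.101, y = 0.155
  n-octane: x = 0.725, y = 0.341
Drum-2 feed = drum-1 vapor: z₂ = (0.5046, 0.1547, 0.3407).
Drum 2:
Iterate (Newton) starting at ψ₂ = 0.57:
  ψ₂ = 0.570: g = -0.0741, g' = -0.630 → ψ₂ = 0.452
  ψ₂ = 0.452: g = -0.0044, g' = -0.562 → ψ₂ = 0.445
Converged at ψ₂ = 0.445.
  THF: x = 0.356, y = 0.690
  cyclohexane: x = 0.153, y = 0.157
  n-octane: x = 0.491, y = 0.152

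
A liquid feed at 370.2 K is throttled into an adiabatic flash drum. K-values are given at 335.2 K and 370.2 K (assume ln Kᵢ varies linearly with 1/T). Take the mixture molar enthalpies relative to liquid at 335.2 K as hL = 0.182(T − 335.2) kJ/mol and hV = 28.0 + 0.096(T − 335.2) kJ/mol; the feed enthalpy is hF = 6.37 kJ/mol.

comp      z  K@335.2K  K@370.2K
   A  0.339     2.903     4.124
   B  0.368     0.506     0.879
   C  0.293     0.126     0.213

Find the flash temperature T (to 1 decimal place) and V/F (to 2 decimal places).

T = 339.6 K, V/F = 0.20

Adiabatic flash: solve Rachford–Rice at each trial T, then check hF = ψ·hV(T) + (1−ψ)·hL(T).
  T = 335.2 K: K = (2.903, 0.506, 0.126), RR gives ψ = 0.159, H_out = 4.466 kJ/mol
  T = 370.2 K: K = (4.124, 0.879, 0.213), RR gives ψ = 0.486, H_out = 18.511 kJ/mol
  T = 352.7 K: K = (3.490, 0.676, 0.166), RR gives ψ = 0.323, H_out = 11.750 kJ/mol
  T = 343.9 K: K = (3.189, 0.587, 0.145), RR gives ψ = 0.242, H_out = 8.182 kJ/mol
  T = 339.5 K: K = (3.043, 0.545, 0.135), RR gives ψ = 0.201, H_out = 6.333 kJ/mol
  T = 341.7 K: K = (3.115, 0.565, 0.140), RR gives ψ = 0.222, H_out = 7.264 kJ/mol
Linear interpolation between T = 339.5 (H_out = 6.333) and T = 341.7 (H_out = 7.264) on hF = 6.37 gives T ≈ 339.6 K, at which ψ = 0.20.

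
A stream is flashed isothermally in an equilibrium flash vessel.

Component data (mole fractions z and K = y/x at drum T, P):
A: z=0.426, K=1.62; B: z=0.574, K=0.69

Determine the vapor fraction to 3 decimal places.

ψ = 0.448

Material balance + equilibrium reduce to Σ zᵢ(Kᵢ−1)/(1+ψ(Kᵢ−1)) = 0.
g(0) = ΣzᵢKᵢ − 1 = 0.086 and g(1) = 1 − Σzᵢ/Kᵢ = -0.095, so a root lies in (0, 1).
Binary case is linear: z₁(K₁−1)(1+ψ(K₂−1)) + z₂(K₂−1)(1+ψ(K₁−1)) = 0
⇒ ψ = [z₁(K₁−1)+z₂(K₂−1)] / [−(K₁−1)(K₂−1)] = 0.0862/0.1922 = 0.448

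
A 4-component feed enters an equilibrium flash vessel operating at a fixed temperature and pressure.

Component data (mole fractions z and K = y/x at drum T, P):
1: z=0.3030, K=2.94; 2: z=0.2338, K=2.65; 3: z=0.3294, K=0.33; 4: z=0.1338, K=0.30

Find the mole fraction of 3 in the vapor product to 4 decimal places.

Newton iteration, ψ⁰ = 0.5:
  ψ = 0.5000: g = 0.03380, g' = -0.9745 → ψ = 0.5347
  ψ = 0.5347: g = -0.00009, g' = -0.9809 → ψ = 0.5346
Converged at ψ = 0.5346.
Compositions from xᵢ = zᵢ/(1+ψ(Kᵢ−1)), yᵢ = Kᵢxᵢ:
  1: x = 0.1487, y = 0.4373
  2: x = 0.1242, y = 0.3292
  3: x = 0.5132, y = 0.1694
  4: x = 0.2138, y = 0.0641

y_3 = 0.1694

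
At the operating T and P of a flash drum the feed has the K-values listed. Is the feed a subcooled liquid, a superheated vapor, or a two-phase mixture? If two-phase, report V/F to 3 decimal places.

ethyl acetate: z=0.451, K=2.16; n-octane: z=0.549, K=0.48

ΣzᵢKᵢ = 1.238; Σzᵢ/Kᵢ = 1.353.
Both exceed 1, so a two-phase solution exists.
Binary case is linear: z₁(K₁−1)(1+ψ(K₂−1)) + z₂(K₂−1)(1+ψ(K₁−1)) = 0
⇒ ψ = [z₁(K₁−1)+z₂(K₂−1)] / [−(K₁−1)(K₂−1)] = 0.2377/0.6032 = 0.394

two-phase, V/F = 0.394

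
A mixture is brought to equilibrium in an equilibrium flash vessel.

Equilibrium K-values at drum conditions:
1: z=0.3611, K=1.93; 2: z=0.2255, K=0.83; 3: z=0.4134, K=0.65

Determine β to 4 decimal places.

Rachford–Rice: g(β) = Σ zᵢ(Kᵢ−1)/(1+β(Kᵢ−1)) = 0.
Check two-phase: ΣzᵢKᵢ = 1.1528 > 1 and Σzᵢ/Kᵢ = 1.0948 > 1, so g(0) = 0.1528 > 0 and g(1) = -0.0948 < 0.
Newton–Raphson from β = 0.36:
  β = 0.3600: g = 0.04521, g' = -0.2490 → β = 0.5416
  β = 0.5416: g = 0.00258, g' = -0.2231 → β = 0.5532
Converged at β = 0.5532.

β = 0.5532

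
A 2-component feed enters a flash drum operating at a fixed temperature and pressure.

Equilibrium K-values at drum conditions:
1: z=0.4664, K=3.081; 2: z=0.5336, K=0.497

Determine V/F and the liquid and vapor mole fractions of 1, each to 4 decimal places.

V/F = 0.6708, x_1 = 0.1947, y_1 = 0.5997

Rachford–Rice: g(V/F) = Σ zᵢ(Kᵢ−1)/(1+V/F(Kᵢ−1)) = 0.
Check two-phase: ΣzᵢKᵢ = 1.7022 > 1 and Σzᵢ/Kᵢ = 1.2250 > 1, so g(0) = 0.7022 > 0 and g(1) = -0.2250 < 0.
Newton iteration, V/F⁰ = 0.46:
  V/F = 0.4600: g = 0.14669, g' = -0.7558 → V/F = 0.6541
  V/F = 0.6541: g = 0.01105, g' = -0.6621 → V/F = 0.6708
Converged at V/F = 0.6708.
Compositions from xᵢ = zᵢ/(1+V/F(Kᵢ−1)), yᵢ = Kᵢxᵢ:
  1: x = 0.1947, y = 0.5997
  2: x = 0.8053, y = 0.4003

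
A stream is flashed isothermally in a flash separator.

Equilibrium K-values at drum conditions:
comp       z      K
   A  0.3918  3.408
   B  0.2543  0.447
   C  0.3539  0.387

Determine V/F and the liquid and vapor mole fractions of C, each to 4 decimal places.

Rachford–Rice: g(V/F) = Σ zᵢ(Kᵢ−1)/(1+V/F(Kᵢ−1)) = 0.
g(0) = ΣzᵢKᵢ − 1 = 0.5859 and g(1) = 1 − Σzᵢ/Kᵢ = -0.5983, so a root lies in (0, 1).
Newton iteration, V/F⁰ = 0.5:
  V/F = 0.5000: g = -0.07913, g' = -0.8928 → V/F = 0.4114
  V/F = 0.4114: g = 0.00183, g' = -0.9415 → V/F = 0.4133
Converged at V/F = 0.4133.
Compositions from xᵢ = zᵢ/(1+V/F(Kᵢ−1)), yᵢ = Kᵢxᵢ:
  A: x = 0.1964, y = 0.6692
  B: x = 0.3296, y = 0.1474
  C: x = 0.4740, y = 0.1834

V/F = 0.4133, x_C = 0.4740, y_C = 0.1834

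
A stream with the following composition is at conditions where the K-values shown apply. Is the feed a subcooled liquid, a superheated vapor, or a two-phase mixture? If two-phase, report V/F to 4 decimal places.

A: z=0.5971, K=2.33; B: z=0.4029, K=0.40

two-phase, V/F = 0.6922

ΣzᵢKᵢ = 1.5524; Σzᵢ/Kᵢ = 1.2635.
Both exceed 1, so a two-phase solution exists.
Iterate (Newton) starting at ψ = 0.52:
  ψ = 0.5200: g = 0.11810, g' = -0.6755 → ψ = 0.6948
  ψ = 0.6948: g = -0.00184, g' = -0.7119 → ψ = 0.6922
Converged at ψ = 0.6922.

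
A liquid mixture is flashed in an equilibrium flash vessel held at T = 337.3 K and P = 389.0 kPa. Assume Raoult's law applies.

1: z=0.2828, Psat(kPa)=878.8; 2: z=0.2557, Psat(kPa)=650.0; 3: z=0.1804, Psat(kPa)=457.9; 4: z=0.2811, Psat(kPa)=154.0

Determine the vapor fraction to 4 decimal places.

Raoult's law: Kᵢ = Pᵢˢᵃᵗ/P = Pᵢˢᵃᵗ/389.0.
  K_1 = 878.8/389.0 = 2.259126, K_2 = 650.0/389.0 = 1.670951, K_3 = 457.9/389.0 = 1.177121, K_4 = 154.0/389.0 = 0.395887
Material balance + equilibrium reduce to Σ zᵢ(Kᵢ−1)/(1+ψ(Kᵢ−1)) = 0.
g(0) = ΣzᵢKᵢ − 1 = 0.3898 and g(1) = 1 − Σzᵢ/Kᵢ = -0.1415, so a root lies in (0, 1).
Newton–Raphson from ψ = 0.69:
  ψ = 0.6900: g = 0.04508, g' = -0.4883 → ψ = 0.7823
  ψ = 0.7823: g = -0.00204, g' = -0.5365 → ψ = 0.7785
Converged at ψ = 0.7785.

ψ = 0.7785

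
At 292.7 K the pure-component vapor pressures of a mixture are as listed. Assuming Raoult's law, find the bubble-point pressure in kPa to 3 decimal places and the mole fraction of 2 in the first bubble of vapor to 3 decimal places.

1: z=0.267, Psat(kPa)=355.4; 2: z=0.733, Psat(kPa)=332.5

At the bubble point ψ → 0, so ΣzᵢKᵢ = 1 with Kᵢ = Pᵢˢᵃᵗ/P ⇒ P = ΣzᵢPᵢˢᵃᵗ.
P = 0.267·355.4 + 0.733·332.5 = 338.614 kPa
yᵢ = zᵢPᵢˢᵃᵗ/P ⇒ y_2 = 0.733·332.5/338.614 = 0.720

Pbub = 338.614 kPa, y_2 = 0.720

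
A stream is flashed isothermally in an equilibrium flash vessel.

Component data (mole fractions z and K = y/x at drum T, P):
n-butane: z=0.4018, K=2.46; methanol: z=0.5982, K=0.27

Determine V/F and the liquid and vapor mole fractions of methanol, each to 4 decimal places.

V/F = 0.1407, x_methanol = 0.6667, y_methanol = 0.1800

Material balance + equilibrium reduce to Σ zᵢ(Kᵢ−1)/(1+V/F(Kᵢ−1)) = 0.
Check two-phase: ΣzᵢKᵢ = 1.1499 > 1 and Σzᵢ/Kᵢ = 2.3789 > 1, so g(0) = 0.1499 > 0 and g(1) = -1.3789 < 0.
Binary case is linear: z₁(K₁−1)(1+V/F(K₂−1)) + z₂(K₂−1)(1+V/F(K₁−1)) = 0
⇒ V/F = [z₁(K₁−1)+z₂(K₂−1)] / [−(K₁−1)(K₂−1)] = 0.14994/1.06580 = 0.1407
Compositions from xᵢ = zᵢ/(1+V/F(Kᵢ−1)), yᵢ = Kᵢxᵢ:
  n-butane: x = 0.3333, y = 0.8200
  methanol: x = 0.6667, y = 0.1800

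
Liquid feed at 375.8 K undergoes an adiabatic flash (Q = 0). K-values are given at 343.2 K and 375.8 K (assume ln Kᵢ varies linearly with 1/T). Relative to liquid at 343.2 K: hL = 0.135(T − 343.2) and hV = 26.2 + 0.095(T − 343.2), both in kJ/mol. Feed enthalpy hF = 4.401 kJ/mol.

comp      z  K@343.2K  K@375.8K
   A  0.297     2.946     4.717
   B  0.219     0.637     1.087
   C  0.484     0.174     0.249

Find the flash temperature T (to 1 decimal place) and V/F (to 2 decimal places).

Adiabatic flash: solve Rachford–Rice at each trial T, then check hF = ψ·hV(T) + (1−ψ)·hL(T).
  T = 343.2 K: K = (2.946, 0.637, 0.174), RR gives ψ = 0.072, H_out = 1.891 kJ/mol
  T = 375.8 K: K = (4.717, 1.087, 0.249), RR gives ψ = 0.354, H_out = 13.216 kJ/mol
  T = 359.5 K: K = (3.768, 0.842, 0.210), RR gives ψ = 0.229, H_out = 8.058 kJ/mol
  T = 351.4 K: K = (3.344, 0.735, 0.192), RR gives ψ = 0.157, H_out = 5.174 kJ/mol
  T = 347.3 K: K = (3.141, 0.685, 0.183), RR gives ψ = 0.117, H_out = 3.589 kJ/mol
  T = 349.4 K: K = (3.244, 0.711, 0.187), RR gives ψ = 0.138, H_out = 4.413 kJ/mol
Linear interpolation between T = 347.3 (H_out = 3.589) and T = 349.4 (H_out = 4.413) on hF = 4.401 gives T ≈ 349.4 K, at which ψ = 0.14.

T = 349.4 K, V/F = 0.14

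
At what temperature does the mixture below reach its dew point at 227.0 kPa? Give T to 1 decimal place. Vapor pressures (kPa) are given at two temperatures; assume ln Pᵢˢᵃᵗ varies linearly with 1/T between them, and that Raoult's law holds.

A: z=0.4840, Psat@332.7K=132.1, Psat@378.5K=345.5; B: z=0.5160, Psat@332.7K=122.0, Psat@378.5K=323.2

T = 358.9 K

Dew-point temperature: Σzᵢ·P/Pᵢˢᵃᵗ(T) = 1. Interpolate ln Pᵢˢᵃᵗ = aᵢ + bᵢ/T.
  T = 332.7 K: ΣzᵢP/Pᵢˢᵃᵗ = 1.7918
  T = 378.5 K: ΣzᵢP/Pᵢˢᵃᵗ = 0.6804
  T = 355.6 K: ΣzᵢP/Pᵢˢᵃᵗ = 1.0703
  T = 367.1 K: ΣzᵢP/Pᵢˢᵃᵗ = 0.8465
  T = 361.4 K: ΣzᵢP/Pᵢˢᵃᵗ = 0.9491
  T = 358.5 K: ΣzᵢP/Pᵢˢᵃᵗ = 1.0074
Interpolating between 358.5 K and 361.4 K gives T ≈ 358.9 K.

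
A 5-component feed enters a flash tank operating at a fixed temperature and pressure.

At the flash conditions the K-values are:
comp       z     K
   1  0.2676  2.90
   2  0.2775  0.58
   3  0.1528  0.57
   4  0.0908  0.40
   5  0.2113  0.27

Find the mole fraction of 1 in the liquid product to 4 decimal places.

x_1 = 0.2201

Iterate (Newton) starting at ψ = 0.44:
  ψ = 0.4400: g = -0.24834, g' = -0.7079 → ψ = 0.0892
  ψ = 0.0892: g = 0.02278, g' = -0.9550 → ψ = 0.1131
  ψ = 0.1131: g = 0.00054, g' = -0.9111 → ψ = 0.1137
Converged at ψ = 0.1137.
Compositions from xᵢ = zᵢ/(1+ψ(Kᵢ−1)), yᵢ = Kᵢxᵢ:
  1: x = 0.2201, y = 0.6382
  2: x = 0.2914, y = 0.1690
  3: x = 0.1607, y = 0.0916
  4: x = 0.0974, y = 0.0390
  5: x = 0.2304, y = 0.0622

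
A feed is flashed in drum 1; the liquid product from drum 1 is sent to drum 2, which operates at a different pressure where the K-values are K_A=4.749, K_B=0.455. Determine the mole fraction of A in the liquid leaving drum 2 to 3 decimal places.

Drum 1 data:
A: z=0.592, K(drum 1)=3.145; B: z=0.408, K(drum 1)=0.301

Drum 1:
Binary case is linear: z₁(K₁−1)(1+ψ₁(K₂−1)) + z₂(K₂−1)(1+ψ₁(K₁−1)) = 0
⇒ ψ₁ = [z₁(K₁−1)+z₂(K₂−1)] / [−(K₁−1)(K₂−1)] = 0.9846/1.4994 = 0.657
Drum-1 compositions:
  A: x = 0.246, y = 0.773
  B: x = 0.754, y = 0.227
Drum-2 feed = drum-1 liquid: z₂ = (0.2458, 0.7542).
Drum 2:
Let ψ₂ = V/F and solve Σ zᵢ(Kᵢ−1)/(1+ψ₂(Kᵢ−1)) = 0.
Feasibility: ΣzᵢKᵢ = 1.510, Σzᵢ/Kᵢ = 1.709 — both > 1, two phases present.
Binary case is linear: z₁(K₁−1)(1+ψ₂(K₂−1)) + z₂(K₂−1)(1+ψ₂(K₁−1)) = 0
⇒ ψ₂ = [z₁(K₁−1)+z₂(K₂−1)] / [−(K₁−1)(K₂−1)] = 0.5104/2.0432 = 0.250
  A: x = 0.127, y = 0.603
  B: x = 0.873, y = 0.397

x_A (drum 2) = 0.127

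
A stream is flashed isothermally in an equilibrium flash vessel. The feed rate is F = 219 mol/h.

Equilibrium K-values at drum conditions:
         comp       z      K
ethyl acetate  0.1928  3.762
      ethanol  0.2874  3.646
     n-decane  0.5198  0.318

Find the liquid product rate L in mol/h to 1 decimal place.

Material balance + equilibrium reduce to Σ zᵢ(Kᵢ−1)/(1+ψ(Kᵢ−1)) = 0.
g(0) = ΣzᵢKᵢ − 1 = 0.9385 and g(1) = 1 − Σzᵢ/Kᵢ = -0.7647, so a root lies in (0, 1).
Iterate (Newton) starting at ψ = 0.5:
  ψ = 0.5000: g = 0.01307, g' = -1.1890 → ψ = 0.5110
Converged at ψ = 0.5110.
Then V = ψ·F = 0.5110·219 = 111.9 mol/h and L = F − V = 107.1 mol/h.

L = 107.1 mol/h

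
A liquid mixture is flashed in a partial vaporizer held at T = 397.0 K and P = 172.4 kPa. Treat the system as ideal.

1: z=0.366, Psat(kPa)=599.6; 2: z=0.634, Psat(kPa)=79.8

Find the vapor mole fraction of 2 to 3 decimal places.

y_2 = 0.380

Raoult's law: Kᵢ = Pᵢˢᵃᵗ/P = Pᵢˢᵃᵗ/172.4.
  K_1 = 599.6/172.4 = 3.47796, K_2 = 79.8/172.4 = 0.46288
Rachford–Rice: g(V/F) = Σ zᵢ(Kᵢ−1)/(1+V/F(Kᵢ−1)) = 0.
Feasibility: ΣzᵢKᵢ = 1.566, Σzᵢ/Kᵢ = 1.475 — both > 1, two phases present.
Newton–Raphson from V/F = 0.4:
  V/F = 0.400: g = 0.0218, g' = -0.864 → V/F = 0.425
  V/F = 0.425: g = 0.0003, g' = -0.840 → V/F = 0.426
Converged at V/F = 0.426.
Compositions from xᵢ = zᵢ/(1+V/F(Kᵢ−1)), yᵢ = Kᵢxᵢ:
  1: x = 0.178, y = 0.620
  2: x = 0.822, y = 0.380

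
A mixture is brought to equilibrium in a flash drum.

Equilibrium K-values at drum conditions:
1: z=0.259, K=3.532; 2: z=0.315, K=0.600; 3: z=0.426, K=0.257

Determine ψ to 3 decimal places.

Let ψ = V/F and solve Σ zᵢ(Kᵢ−1)/(1+ψ(Kᵢ−1)) = 0.
g(0) = ΣzᵢKᵢ − 1 = 0.213 and g(1) = 1 − Σzᵢ/Kᵢ = -1.256, so a root lies in (0, 1).
Newton iteration, ψ⁰ = 0.48:
  ψ = 0.480: g = -0.3519, g' = -0.984 → ψ = 0.122
  ψ = 0.122: g = 0.0201, g' = -1.308 → ψ = 0.138
Converged at ψ = 0.138.

ψ = 0.138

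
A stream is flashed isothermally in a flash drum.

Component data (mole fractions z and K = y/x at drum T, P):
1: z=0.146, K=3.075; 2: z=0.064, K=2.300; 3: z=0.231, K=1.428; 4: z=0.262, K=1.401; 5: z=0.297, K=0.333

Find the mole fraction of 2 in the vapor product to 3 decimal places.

y_2 = 0.081

Material balance + equilibrium reduce to Σ zᵢ(Kᵢ−1)/(1+ψ(Kᵢ−1)) = 0.
Feasibility: ΣzᵢKᵢ = 1.392, Σzᵢ/Kᵢ = 1.316 — both > 1, two phases present.
Newton–Raphson from ψ = 0.5:
  ψ = 0.500: g = 0.0708, g' = -0.547 → ψ = 0.630
  ψ = 0.630: g = -0.0027, g' = -0.597 → ψ = 0.625
Converged at ψ = 0.625.
Compositions from xᵢ = zᵢ/(1+ψ(Kᵢ−1)), yᵢ = Kᵢxᵢ:
  1: x = 0.064, y = 0.195
  2: x = 0.035, y = 0.081
  3: x = 0.182, y = 0.260
  4: x = 0.209, y = 0.293
  5: x = 0.509, y = 0.170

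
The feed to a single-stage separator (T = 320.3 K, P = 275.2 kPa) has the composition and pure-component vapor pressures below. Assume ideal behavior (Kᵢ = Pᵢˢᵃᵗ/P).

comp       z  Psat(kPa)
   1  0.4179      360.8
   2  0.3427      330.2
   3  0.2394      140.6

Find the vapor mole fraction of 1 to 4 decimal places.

y_1 = 0.4579

Raoult's law: Kᵢ = Pᵢˢᵃᵗ/P = Pᵢˢᵃᵗ/275.2.
  K_1 = 360.8/275.2 = 1.311047, K_2 = 330.2/275.2 = 1.199855, K_3 = 140.6/275.2 = 0.510901
Let ψ = V/F and solve Σ zᵢ(Kᵢ−1)/(1+ψ(Kᵢ−1)) = 0.
Feasibility: ΣzᵢKᵢ = 1.0814, Σzᵢ/Kᵢ = 1.0730 — both > 1, two phases present.
Newton iteration, ψ⁰ = 0.5:
  ψ = 0.5000: g = 0.01977, g' = -0.1419 → ψ = 0.6392
  ψ = 0.6392: g = -0.00119, g' = -0.1601 → ψ = 0.6318
Converged at ψ = 0.6318.
Compositions from xᵢ = zᵢ/(1+ψ(Kᵢ−1)), yᵢ = Kᵢxᵢ:
  1: x = 0.3493, y = 0.4579
  2: x = 0.3043, y = 0.3651
  3: x = 0.3465, y = 0.1770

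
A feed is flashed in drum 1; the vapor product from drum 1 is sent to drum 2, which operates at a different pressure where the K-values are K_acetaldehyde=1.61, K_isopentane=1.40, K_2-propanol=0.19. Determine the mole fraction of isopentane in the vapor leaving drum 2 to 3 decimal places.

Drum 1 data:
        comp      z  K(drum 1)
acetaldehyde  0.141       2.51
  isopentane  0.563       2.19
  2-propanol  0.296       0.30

y_isopentane (drum 2) = 0.737

Drum 1:
Material balance + equilibrium reduce to Σ zᵢ(Kᵢ−1)/(1+ψ₁(Kᵢ−1)) = 0.
Feasibility: ΣzᵢKᵢ = 1.676, Σzᵢ/Kᵢ = 1.300 — both > 1, two phases present.
Iterate (Newton) starting at ψ₁ = 0.5:
  ψ₁ = 0.500: g = 0.2226, g' = -0.761 → ψ₁ = 0.792
  ψ₁ = 0.792: g = -0.0236, g' = -1.009 → ψ₁ = 0.769
Converged at ψ₁ = 0.769.
Drum-1 compositions:
  acetaldehyde: x = 0.065, y = 0.164
  isopentane: x = 0.294, y = 0.644
  2-propanol: x = 0.641, y = 0.192
Drum-2 feed = drum-1 vapor: z₂ = (0.1638, 0.6440, 0.1922).
Drum 2:
Rachford–Rice: g(ψ₂) = Σ zᵢ(Kᵢ−1)/(1+ψ₂(Kᵢ−1)) = 0.
g(0) = ΣzᵢKᵢ − 1 = 0.202 and g(1) = 1 − Σzᵢ/Kᵢ = -0.573, so a root lies in (0, 1).
Newton–Raphson from ψ₂ = 0.4:
  ψ₂ = 0.400: g = 0.0721, g' = -0.392 → ψ₂ = 0.584
  ψ₂ = 0.584: g = -0.0129, g' = -0.555 → ψ₂ = 0.561
  ψ₂ = 0.561: g = -0.0003, g' = -0.526 → ψ₂ = 0.560
Converged at ψ₂ = 0.560.
  acetaldehyde: x = 0.122, y = 0.197
  isopentane: x = 0.526, y = 0.737
  2-propanol: x = 0.352, y = 0.067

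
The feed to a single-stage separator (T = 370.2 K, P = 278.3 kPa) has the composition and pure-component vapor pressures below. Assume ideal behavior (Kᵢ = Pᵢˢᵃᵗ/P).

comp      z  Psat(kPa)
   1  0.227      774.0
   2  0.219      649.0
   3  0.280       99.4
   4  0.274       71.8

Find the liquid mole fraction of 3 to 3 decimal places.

Raoult's law: Kᵢ = Pᵢˢᵃᵗ/P = Pᵢˢᵃᵗ/278.3.
  K_1 = 774.0/278.3 = 2.78117, K_2 = 649.0/278.3 = 2.33202, K_3 = 99.4/278.3 = 0.35717, K_4 = 71.8/278.3 = 0.25799
Let β = V/F and solve Σ zᵢ(Kᵢ−1)/(1+β(Kᵢ−1)) = 0.
Check two-phase: ΣzᵢKᵢ = 1.313 > 1 and Σzᵢ/Kᵢ = 2.022 > 1, so g(0) = 0.313 > 0 and g(1) = -1.022 < 0.
Iterate (Newton) starting at β = 0.62:
  β = 0.620: g = -0.3239, g' = -1.116 → β = 0.330
  β = 0.330: g = -0.0403, g' = -0.924 → β = 0.286
  β = 0.286: g = 0.0002, g' = -0.937 → β = 0.287
Converged at β = 0.287.
Compositions from xᵢ = zᵢ/(1+β(Kᵢ−1)), yᵢ = Kᵢxᵢ:
  1: x = 0.150, y = 0.418
  2: x = 0.159, y = 0.370
  3: x = 0.343, y = 0.123
  4: x = 0.348, y = 0.090

x_3 = 0.343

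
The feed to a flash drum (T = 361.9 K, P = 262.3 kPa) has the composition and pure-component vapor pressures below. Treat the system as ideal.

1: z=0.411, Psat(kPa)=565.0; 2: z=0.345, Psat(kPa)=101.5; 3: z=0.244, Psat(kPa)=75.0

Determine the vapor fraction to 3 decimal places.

ψ = 0.117

Raoult's law: Kᵢ = Pᵢˢᵃᵗ/P = Pᵢˢᵃᵗ/262.3.
  K_1 = 565.0/262.3 = 2.15402, K_2 = 101.5/262.3 = 0.38696, K_3 = 75.0/262.3 = 0.28593
Let ψ = V/F and solve Σ zᵢ(Kᵢ−1)/(1+ψ(Kᵢ−1)) = 0.
Feasibility: ΣzᵢKᵢ = 1.089, Σzᵢ/Kᵢ = 1.936 — both > 1, two phases present.
Newton–Raphson from ψ = 0.37:
  ψ = 0.370: g = -0.1780, g' = -0.715 → ψ = 0.121
  ψ = 0.121: g = -0.0032, g' = -0.722 → ψ = 0.117
Converged at ψ = 0.117.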